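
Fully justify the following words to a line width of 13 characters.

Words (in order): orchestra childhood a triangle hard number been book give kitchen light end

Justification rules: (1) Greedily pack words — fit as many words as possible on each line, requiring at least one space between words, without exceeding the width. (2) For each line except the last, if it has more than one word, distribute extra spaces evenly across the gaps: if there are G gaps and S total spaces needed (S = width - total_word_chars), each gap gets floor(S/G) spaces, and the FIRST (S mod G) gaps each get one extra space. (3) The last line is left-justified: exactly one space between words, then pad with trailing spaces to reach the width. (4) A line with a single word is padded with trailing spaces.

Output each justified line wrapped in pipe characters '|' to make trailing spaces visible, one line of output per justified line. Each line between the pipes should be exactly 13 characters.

Line 1: ['orchestra'] (min_width=9, slack=4)
Line 2: ['childhood', 'a'] (min_width=11, slack=2)
Line 3: ['triangle', 'hard'] (min_width=13, slack=0)
Line 4: ['number', 'been'] (min_width=11, slack=2)
Line 5: ['book', 'give'] (min_width=9, slack=4)
Line 6: ['kitchen', 'light'] (min_width=13, slack=0)
Line 7: ['end'] (min_width=3, slack=10)

Answer: |orchestra    |
|childhood   a|
|triangle hard|
|number   been|
|book     give|
|kitchen light|
|end          |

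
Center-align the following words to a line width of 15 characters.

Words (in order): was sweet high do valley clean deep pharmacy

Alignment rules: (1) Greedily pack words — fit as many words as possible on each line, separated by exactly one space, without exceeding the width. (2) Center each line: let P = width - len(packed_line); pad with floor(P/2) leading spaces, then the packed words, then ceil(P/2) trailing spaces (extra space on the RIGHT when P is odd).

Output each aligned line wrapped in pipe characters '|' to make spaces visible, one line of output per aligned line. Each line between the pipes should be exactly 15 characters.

Line 1: ['was', 'sweet', 'high'] (min_width=14, slack=1)
Line 2: ['do', 'valley', 'clean'] (min_width=15, slack=0)
Line 3: ['deep', 'pharmacy'] (min_width=13, slack=2)

Answer: |was sweet high |
|do valley clean|
| deep pharmacy |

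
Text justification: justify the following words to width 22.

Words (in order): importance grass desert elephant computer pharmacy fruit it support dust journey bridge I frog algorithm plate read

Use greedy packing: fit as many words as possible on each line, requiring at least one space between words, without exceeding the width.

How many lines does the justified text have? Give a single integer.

Line 1: ['importance', 'grass'] (min_width=16, slack=6)
Line 2: ['desert', 'elephant'] (min_width=15, slack=7)
Line 3: ['computer', 'pharmacy'] (min_width=17, slack=5)
Line 4: ['fruit', 'it', 'support', 'dust'] (min_width=21, slack=1)
Line 5: ['journey', 'bridge', 'I', 'frog'] (min_width=21, slack=1)
Line 6: ['algorithm', 'plate', 'read'] (min_width=20, slack=2)
Total lines: 6

Answer: 6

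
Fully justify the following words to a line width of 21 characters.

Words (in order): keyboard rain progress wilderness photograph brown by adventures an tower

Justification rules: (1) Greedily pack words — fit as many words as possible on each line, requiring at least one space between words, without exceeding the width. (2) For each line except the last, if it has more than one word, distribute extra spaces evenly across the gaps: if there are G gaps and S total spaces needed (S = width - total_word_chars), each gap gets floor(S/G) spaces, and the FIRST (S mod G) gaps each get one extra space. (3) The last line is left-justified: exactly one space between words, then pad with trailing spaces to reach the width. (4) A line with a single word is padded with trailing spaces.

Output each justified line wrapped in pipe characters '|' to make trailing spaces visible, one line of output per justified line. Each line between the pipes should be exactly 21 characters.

Answer: |keyboard         rain|
|progress   wilderness|
|photograph  brown  by|
|adventures an tower  |

Derivation:
Line 1: ['keyboard', 'rain'] (min_width=13, slack=8)
Line 2: ['progress', 'wilderness'] (min_width=19, slack=2)
Line 3: ['photograph', 'brown', 'by'] (min_width=19, slack=2)
Line 4: ['adventures', 'an', 'tower'] (min_width=19, slack=2)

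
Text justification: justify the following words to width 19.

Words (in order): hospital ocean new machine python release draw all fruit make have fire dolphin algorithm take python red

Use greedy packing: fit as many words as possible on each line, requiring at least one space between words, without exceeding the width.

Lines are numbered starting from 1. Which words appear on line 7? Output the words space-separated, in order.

Line 1: ['hospital', 'ocean', 'new'] (min_width=18, slack=1)
Line 2: ['machine', 'python'] (min_width=14, slack=5)
Line 3: ['release', 'draw', 'all'] (min_width=16, slack=3)
Line 4: ['fruit', 'make', 'have'] (min_width=15, slack=4)
Line 5: ['fire', 'dolphin'] (min_width=12, slack=7)
Line 6: ['algorithm', 'take'] (min_width=14, slack=5)
Line 7: ['python', 'red'] (min_width=10, slack=9)

Answer: python red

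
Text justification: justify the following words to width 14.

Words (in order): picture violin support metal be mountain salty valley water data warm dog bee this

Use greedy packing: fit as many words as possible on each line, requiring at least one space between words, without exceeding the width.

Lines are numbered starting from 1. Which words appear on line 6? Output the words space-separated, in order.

Answer: warm dog bee

Derivation:
Line 1: ['picture', 'violin'] (min_width=14, slack=0)
Line 2: ['support', 'metal'] (min_width=13, slack=1)
Line 3: ['be', 'mountain'] (min_width=11, slack=3)
Line 4: ['salty', 'valley'] (min_width=12, slack=2)
Line 5: ['water', 'data'] (min_width=10, slack=4)
Line 6: ['warm', 'dog', 'bee'] (min_width=12, slack=2)
Line 7: ['this'] (min_width=4, slack=10)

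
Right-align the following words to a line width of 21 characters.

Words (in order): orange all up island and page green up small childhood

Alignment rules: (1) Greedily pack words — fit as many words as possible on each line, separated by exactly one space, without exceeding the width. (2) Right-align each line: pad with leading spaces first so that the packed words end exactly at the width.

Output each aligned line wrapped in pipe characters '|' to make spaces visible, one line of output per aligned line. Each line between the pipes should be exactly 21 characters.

Answer: | orange all up island|
|    and page green up|
|      small childhood|

Derivation:
Line 1: ['orange', 'all', 'up', 'island'] (min_width=20, slack=1)
Line 2: ['and', 'page', 'green', 'up'] (min_width=17, slack=4)
Line 3: ['small', 'childhood'] (min_width=15, slack=6)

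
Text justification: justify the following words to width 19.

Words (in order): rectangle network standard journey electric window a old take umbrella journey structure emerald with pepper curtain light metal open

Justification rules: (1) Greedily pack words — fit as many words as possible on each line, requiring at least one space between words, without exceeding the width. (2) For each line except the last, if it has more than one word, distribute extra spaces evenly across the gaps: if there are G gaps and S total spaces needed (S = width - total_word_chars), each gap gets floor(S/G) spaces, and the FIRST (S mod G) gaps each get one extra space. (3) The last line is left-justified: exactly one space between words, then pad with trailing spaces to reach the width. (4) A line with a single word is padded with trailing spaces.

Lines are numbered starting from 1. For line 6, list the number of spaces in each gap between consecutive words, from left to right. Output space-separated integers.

Answer: 1 1

Derivation:
Line 1: ['rectangle', 'network'] (min_width=17, slack=2)
Line 2: ['standard', 'journey'] (min_width=16, slack=3)
Line 3: ['electric', 'window', 'a'] (min_width=17, slack=2)
Line 4: ['old', 'take', 'umbrella'] (min_width=17, slack=2)
Line 5: ['journey', 'structure'] (min_width=17, slack=2)
Line 6: ['emerald', 'with', 'pepper'] (min_width=19, slack=0)
Line 7: ['curtain', 'light', 'metal'] (min_width=19, slack=0)
Line 8: ['open'] (min_width=4, slack=15)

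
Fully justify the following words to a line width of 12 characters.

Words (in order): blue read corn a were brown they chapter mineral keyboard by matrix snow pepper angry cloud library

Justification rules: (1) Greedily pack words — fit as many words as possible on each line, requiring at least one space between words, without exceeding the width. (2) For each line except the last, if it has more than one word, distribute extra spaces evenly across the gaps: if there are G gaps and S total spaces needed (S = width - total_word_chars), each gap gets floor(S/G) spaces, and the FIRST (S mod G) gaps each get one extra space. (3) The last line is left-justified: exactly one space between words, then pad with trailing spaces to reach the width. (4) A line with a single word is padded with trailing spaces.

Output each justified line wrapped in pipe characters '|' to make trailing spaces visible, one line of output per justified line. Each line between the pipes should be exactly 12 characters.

Line 1: ['blue', 'read'] (min_width=9, slack=3)
Line 2: ['corn', 'a', 'were'] (min_width=11, slack=1)
Line 3: ['brown', 'they'] (min_width=10, slack=2)
Line 4: ['chapter'] (min_width=7, slack=5)
Line 5: ['mineral'] (min_width=7, slack=5)
Line 6: ['keyboard', 'by'] (min_width=11, slack=1)
Line 7: ['matrix', 'snow'] (min_width=11, slack=1)
Line 8: ['pepper', 'angry'] (min_width=12, slack=0)
Line 9: ['cloud'] (min_width=5, slack=7)
Line 10: ['library'] (min_width=7, slack=5)

Answer: |blue    read|
|corn  a were|
|brown   they|
|chapter     |
|mineral     |
|keyboard  by|
|matrix  snow|
|pepper angry|
|cloud       |
|library     |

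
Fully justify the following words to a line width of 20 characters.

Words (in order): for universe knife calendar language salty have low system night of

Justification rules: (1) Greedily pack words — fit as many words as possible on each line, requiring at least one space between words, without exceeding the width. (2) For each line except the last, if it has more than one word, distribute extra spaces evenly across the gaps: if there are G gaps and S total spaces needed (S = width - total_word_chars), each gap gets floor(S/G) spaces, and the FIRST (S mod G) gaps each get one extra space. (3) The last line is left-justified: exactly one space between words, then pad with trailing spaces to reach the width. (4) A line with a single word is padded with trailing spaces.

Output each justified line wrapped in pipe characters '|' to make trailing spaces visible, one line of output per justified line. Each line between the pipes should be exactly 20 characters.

Line 1: ['for', 'universe', 'knife'] (min_width=18, slack=2)
Line 2: ['calendar', 'language'] (min_width=17, slack=3)
Line 3: ['salty', 'have', 'low'] (min_width=14, slack=6)
Line 4: ['system', 'night', 'of'] (min_width=15, slack=5)

Answer: |for  universe  knife|
|calendar    language|
|salty    have    low|
|system night of     |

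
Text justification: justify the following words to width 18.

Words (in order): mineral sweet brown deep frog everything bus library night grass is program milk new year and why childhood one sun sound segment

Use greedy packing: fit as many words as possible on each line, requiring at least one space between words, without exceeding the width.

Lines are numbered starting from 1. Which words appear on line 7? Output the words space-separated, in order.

Line 1: ['mineral', 'sweet'] (min_width=13, slack=5)
Line 2: ['brown', 'deep', 'frog'] (min_width=15, slack=3)
Line 3: ['everything', 'bus'] (min_width=14, slack=4)
Line 4: ['library', 'night'] (min_width=13, slack=5)
Line 5: ['grass', 'is', 'program'] (min_width=16, slack=2)
Line 6: ['milk', 'new', 'year', 'and'] (min_width=17, slack=1)
Line 7: ['why', 'childhood', 'one'] (min_width=17, slack=1)
Line 8: ['sun', 'sound', 'segment'] (min_width=17, slack=1)

Answer: why childhood one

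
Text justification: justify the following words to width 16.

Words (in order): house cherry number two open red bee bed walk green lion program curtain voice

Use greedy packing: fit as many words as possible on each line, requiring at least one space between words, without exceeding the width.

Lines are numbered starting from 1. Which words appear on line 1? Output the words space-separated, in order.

Answer: house cherry

Derivation:
Line 1: ['house', 'cherry'] (min_width=12, slack=4)
Line 2: ['number', 'two', 'open'] (min_width=15, slack=1)
Line 3: ['red', 'bee', 'bed', 'walk'] (min_width=16, slack=0)
Line 4: ['green', 'lion'] (min_width=10, slack=6)
Line 5: ['program', 'curtain'] (min_width=15, slack=1)
Line 6: ['voice'] (min_width=5, slack=11)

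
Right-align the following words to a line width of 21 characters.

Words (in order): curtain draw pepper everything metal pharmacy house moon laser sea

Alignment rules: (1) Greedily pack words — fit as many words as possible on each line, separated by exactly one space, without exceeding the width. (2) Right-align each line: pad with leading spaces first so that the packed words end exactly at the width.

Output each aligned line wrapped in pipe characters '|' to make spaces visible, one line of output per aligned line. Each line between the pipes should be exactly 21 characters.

Answer: |  curtain draw pepper|
|     everything metal|
|  pharmacy house moon|
|            laser sea|

Derivation:
Line 1: ['curtain', 'draw', 'pepper'] (min_width=19, slack=2)
Line 2: ['everything', 'metal'] (min_width=16, slack=5)
Line 3: ['pharmacy', 'house', 'moon'] (min_width=19, slack=2)
Line 4: ['laser', 'sea'] (min_width=9, slack=12)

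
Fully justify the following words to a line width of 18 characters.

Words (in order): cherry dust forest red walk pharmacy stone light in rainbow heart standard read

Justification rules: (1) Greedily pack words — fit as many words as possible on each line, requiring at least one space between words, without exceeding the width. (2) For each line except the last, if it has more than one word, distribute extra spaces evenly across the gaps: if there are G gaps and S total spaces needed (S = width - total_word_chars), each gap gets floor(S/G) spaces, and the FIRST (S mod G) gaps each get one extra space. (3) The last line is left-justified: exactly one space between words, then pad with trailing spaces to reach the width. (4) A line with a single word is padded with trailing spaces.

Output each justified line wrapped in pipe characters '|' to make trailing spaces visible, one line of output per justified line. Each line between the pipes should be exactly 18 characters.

Answer: |cherry dust forest|
|red  walk pharmacy|
|stone   light   in|
|rainbow      heart|
|standard read     |

Derivation:
Line 1: ['cherry', 'dust', 'forest'] (min_width=18, slack=0)
Line 2: ['red', 'walk', 'pharmacy'] (min_width=17, slack=1)
Line 3: ['stone', 'light', 'in'] (min_width=14, slack=4)
Line 4: ['rainbow', 'heart'] (min_width=13, slack=5)
Line 5: ['standard', 'read'] (min_width=13, slack=5)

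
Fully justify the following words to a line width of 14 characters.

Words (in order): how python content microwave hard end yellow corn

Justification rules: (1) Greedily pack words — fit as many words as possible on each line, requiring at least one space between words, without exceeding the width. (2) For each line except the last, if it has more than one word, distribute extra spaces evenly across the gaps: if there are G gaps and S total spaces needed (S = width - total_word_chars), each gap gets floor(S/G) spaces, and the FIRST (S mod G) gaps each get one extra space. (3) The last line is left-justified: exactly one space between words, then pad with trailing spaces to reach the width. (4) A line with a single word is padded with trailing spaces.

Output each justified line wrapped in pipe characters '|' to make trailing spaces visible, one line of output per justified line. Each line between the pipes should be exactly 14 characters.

Line 1: ['how', 'python'] (min_width=10, slack=4)
Line 2: ['content'] (min_width=7, slack=7)
Line 3: ['microwave', 'hard'] (min_width=14, slack=0)
Line 4: ['end', 'yellow'] (min_width=10, slack=4)
Line 5: ['corn'] (min_width=4, slack=10)

Answer: |how     python|
|content       |
|microwave hard|
|end     yellow|
|corn          |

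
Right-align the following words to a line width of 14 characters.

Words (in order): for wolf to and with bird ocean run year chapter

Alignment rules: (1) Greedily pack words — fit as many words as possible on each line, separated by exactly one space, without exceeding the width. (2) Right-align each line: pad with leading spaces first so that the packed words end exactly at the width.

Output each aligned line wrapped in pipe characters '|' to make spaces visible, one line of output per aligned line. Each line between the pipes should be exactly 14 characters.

Answer: |   for wolf to|
| and with bird|
|ocean run year|
|       chapter|

Derivation:
Line 1: ['for', 'wolf', 'to'] (min_width=11, slack=3)
Line 2: ['and', 'with', 'bird'] (min_width=13, slack=1)
Line 3: ['ocean', 'run', 'year'] (min_width=14, slack=0)
Line 4: ['chapter'] (min_width=7, slack=7)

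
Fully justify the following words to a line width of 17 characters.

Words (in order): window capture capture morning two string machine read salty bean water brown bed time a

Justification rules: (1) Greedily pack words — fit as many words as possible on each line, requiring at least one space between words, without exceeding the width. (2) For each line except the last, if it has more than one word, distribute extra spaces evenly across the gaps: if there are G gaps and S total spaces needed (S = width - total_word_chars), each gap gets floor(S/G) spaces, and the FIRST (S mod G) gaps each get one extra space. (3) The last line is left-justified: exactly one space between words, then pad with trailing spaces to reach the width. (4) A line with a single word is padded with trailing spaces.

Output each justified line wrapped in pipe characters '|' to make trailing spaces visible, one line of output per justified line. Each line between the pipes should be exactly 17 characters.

Answer: |window    capture|
|capture   morning|
|two        string|
|machine      read|
|salty  bean water|
|brown bed time a |

Derivation:
Line 1: ['window', 'capture'] (min_width=14, slack=3)
Line 2: ['capture', 'morning'] (min_width=15, slack=2)
Line 3: ['two', 'string'] (min_width=10, slack=7)
Line 4: ['machine', 'read'] (min_width=12, slack=5)
Line 5: ['salty', 'bean', 'water'] (min_width=16, slack=1)
Line 6: ['brown', 'bed', 'time', 'a'] (min_width=16, slack=1)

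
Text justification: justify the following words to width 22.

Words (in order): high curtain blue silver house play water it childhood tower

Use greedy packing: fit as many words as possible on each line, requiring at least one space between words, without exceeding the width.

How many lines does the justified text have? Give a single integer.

Answer: 4

Derivation:
Line 1: ['high', 'curtain', 'blue'] (min_width=17, slack=5)
Line 2: ['silver', 'house', 'play'] (min_width=17, slack=5)
Line 3: ['water', 'it', 'childhood'] (min_width=18, slack=4)
Line 4: ['tower'] (min_width=5, slack=17)
Total lines: 4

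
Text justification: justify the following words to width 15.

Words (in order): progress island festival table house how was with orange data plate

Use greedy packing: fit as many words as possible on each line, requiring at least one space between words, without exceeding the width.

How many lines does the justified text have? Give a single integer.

Line 1: ['progress', 'island'] (min_width=15, slack=0)
Line 2: ['festival', 'table'] (min_width=14, slack=1)
Line 3: ['house', 'how', 'was'] (min_width=13, slack=2)
Line 4: ['with', 'orange'] (min_width=11, slack=4)
Line 5: ['data', 'plate'] (min_width=10, slack=5)
Total lines: 5

Answer: 5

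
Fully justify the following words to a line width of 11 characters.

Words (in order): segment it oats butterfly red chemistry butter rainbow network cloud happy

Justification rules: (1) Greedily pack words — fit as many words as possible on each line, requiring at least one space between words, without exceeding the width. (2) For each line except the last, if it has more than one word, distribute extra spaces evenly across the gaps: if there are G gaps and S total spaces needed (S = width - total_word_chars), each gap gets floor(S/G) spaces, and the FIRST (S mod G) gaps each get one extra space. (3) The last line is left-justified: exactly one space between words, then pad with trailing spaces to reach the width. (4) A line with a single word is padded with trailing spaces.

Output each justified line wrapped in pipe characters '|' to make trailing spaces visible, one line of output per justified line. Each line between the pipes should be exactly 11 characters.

Answer: |segment  it|
|oats       |
|butterfly  |
|red        |
|chemistry  |
|butter     |
|rainbow    |
|network    |
|cloud happy|

Derivation:
Line 1: ['segment', 'it'] (min_width=10, slack=1)
Line 2: ['oats'] (min_width=4, slack=7)
Line 3: ['butterfly'] (min_width=9, slack=2)
Line 4: ['red'] (min_width=3, slack=8)
Line 5: ['chemistry'] (min_width=9, slack=2)
Line 6: ['butter'] (min_width=6, slack=5)
Line 7: ['rainbow'] (min_width=7, slack=4)
Line 8: ['network'] (min_width=7, slack=4)
Line 9: ['cloud', 'happy'] (min_width=11, slack=0)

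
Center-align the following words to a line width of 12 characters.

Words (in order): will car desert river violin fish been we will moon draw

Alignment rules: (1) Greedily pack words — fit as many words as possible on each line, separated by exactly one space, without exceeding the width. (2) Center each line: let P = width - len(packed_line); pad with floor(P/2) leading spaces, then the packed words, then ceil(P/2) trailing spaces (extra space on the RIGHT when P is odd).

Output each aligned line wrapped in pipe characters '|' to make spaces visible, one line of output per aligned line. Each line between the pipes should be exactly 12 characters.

Line 1: ['will', 'car'] (min_width=8, slack=4)
Line 2: ['desert', 'river'] (min_width=12, slack=0)
Line 3: ['violin', 'fish'] (min_width=11, slack=1)
Line 4: ['been', 'we', 'will'] (min_width=12, slack=0)
Line 5: ['moon', 'draw'] (min_width=9, slack=3)

Answer: |  will car  |
|desert river|
|violin fish |
|been we will|
| moon draw  |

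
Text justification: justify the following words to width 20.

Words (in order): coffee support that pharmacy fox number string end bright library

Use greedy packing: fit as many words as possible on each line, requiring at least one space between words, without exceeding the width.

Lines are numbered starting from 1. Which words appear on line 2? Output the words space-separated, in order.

Line 1: ['coffee', 'support', 'that'] (min_width=19, slack=1)
Line 2: ['pharmacy', 'fox', 'number'] (min_width=19, slack=1)
Line 3: ['string', 'end', 'bright'] (min_width=17, slack=3)
Line 4: ['library'] (min_width=7, slack=13)

Answer: pharmacy fox number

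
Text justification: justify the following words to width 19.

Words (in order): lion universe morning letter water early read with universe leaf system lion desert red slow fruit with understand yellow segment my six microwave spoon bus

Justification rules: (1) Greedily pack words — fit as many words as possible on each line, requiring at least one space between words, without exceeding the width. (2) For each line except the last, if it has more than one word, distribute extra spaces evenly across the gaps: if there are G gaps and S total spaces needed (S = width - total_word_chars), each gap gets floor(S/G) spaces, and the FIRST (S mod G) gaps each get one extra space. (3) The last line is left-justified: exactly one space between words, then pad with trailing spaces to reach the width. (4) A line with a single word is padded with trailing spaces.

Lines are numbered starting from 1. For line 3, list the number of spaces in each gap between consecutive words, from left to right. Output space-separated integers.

Line 1: ['lion', 'universe'] (min_width=13, slack=6)
Line 2: ['morning', 'letter'] (min_width=14, slack=5)
Line 3: ['water', 'early', 'read'] (min_width=16, slack=3)
Line 4: ['with', 'universe', 'leaf'] (min_width=18, slack=1)
Line 5: ['system', 'lion', 'desert'] (min_width=18, slack=1)
Line 6: ['red', 'slow', 'fruit', 'with'] (min_width=19, slack=0)
Line 7: ['understand', 'yellow'] (min_width=17, slack=2)
Line 8: ['segment', 'my', 'six'] (min_width=14, slack=5)
Line 9: ['microwave', 'spoon', 'bus'] (min_width=19, slack=0)

Answer: 3 2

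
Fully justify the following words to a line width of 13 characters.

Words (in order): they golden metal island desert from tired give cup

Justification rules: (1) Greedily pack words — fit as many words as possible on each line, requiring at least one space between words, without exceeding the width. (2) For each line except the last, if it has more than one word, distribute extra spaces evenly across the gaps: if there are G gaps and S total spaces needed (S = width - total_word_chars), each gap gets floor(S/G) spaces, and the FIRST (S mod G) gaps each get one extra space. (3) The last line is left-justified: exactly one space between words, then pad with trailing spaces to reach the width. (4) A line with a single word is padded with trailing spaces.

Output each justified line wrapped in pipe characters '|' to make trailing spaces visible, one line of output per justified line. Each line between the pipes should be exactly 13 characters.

Answer: |they   golden|
|metal  island|
|desert   from|
|tired    give|
|cup          |

Derivation:
Line 1: ['they', 'golden'] (min_width=11, slack=2)
Line 2: ['metal', 'island'] (min_width=12, slack=1)
Line 3: ['desert', 'from'] (min_width=11, slack=2)
Line 4: ['tired', 'give'] (min_width=10, slack=3)
Line 5: ['cup'] (min_width=3, slack=10)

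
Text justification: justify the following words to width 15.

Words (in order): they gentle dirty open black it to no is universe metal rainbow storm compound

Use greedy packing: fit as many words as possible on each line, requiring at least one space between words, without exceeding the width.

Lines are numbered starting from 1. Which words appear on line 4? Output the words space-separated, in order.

Line 1: ['they', 'gentle'] (min_width=11, slack=4)
Line 2: ['dirty', 'open'] (min_width=10, slack=5)
Line 3: ['black', 'it', 'to', 'no'] (min_width=14, slack=1)
Line 4: ['is', 'universe'] (min_width=11, slack=4)
Line 5: ['metal', 'rainbow'] (min_width=13, slack=2)
Line 6: ['storm', 'compound'] (min_width=14, slack=1)

Answer: is universe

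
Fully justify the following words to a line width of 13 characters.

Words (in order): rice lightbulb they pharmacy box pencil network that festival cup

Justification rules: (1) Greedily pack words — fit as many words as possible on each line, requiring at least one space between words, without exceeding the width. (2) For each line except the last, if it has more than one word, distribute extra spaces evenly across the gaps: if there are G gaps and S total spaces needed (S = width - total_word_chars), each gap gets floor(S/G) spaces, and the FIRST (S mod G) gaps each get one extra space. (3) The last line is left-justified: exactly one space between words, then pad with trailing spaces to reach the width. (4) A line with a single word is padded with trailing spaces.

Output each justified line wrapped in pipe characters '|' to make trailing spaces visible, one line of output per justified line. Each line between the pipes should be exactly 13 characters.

Line 1: ['rice'] (min_width=4, slack=9)
Line 2: ['lightbulb'] (min_width=9, slack=4)
Line 3: ['they', 'pharmacy'] (min_width=13, slack=0)
Line 4: ['box', 'pencil'] (min_width=10, slack=3)
Line 5: ['network', 'that'] (min_width=12, slack=1)
Line 6: ['festival', 'cup'] (min_width=12, slack=1)

Answer: |rice         |
|lightbulb    |
|they pharmacy|
|box    pencil|
|network  that|
|festival cup |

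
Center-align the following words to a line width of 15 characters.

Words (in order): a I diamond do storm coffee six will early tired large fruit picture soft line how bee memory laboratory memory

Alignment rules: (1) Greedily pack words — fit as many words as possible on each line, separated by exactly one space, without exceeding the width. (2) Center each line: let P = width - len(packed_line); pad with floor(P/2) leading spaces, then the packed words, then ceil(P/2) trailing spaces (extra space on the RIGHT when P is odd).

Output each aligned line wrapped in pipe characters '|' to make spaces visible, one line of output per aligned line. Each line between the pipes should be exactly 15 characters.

Line 1: ['a', 'I', 'diamond', 'do'] (min_width=14, slack=1)
Line 2: ['storm', 'coffee'] (min_width=12, slack=3)
Line 3: ['six', 'will', 'early'] (min_width=14, slack=1)
Line 4: ['tired', 'large'] (min_width=11, slack=4)
Line 5: ['fruit', 'picture'] (min_width=13, slack=2)
Line 6: ['soft', 'line', 'how'] (min_width=13, slack=2)
Line 7: ['bee', 'memory'] (min_width=10, slack=5)
Line 8: ['laboratory'] (min_width=10, slack=5)
Line 9: ['memory'] (min_width=6, slack=9)

Answer: |a I diamond do |
| storm coffee  |
|six will early |
|  tired large  |
| fruit picture |
| soft line how |
|  bee memory   |
|  laboratory   |
|    memory     |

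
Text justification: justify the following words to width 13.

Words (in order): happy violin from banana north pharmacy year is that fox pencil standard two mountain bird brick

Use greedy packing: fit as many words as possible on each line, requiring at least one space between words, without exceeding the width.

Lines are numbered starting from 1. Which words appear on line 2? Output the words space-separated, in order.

Line 1: ['happy', 'violin'] (min_width=12, slack=1)
Line 2: ['from', 'banana'] (min_width=11, slack=2)
Line 3: ['north'] (min_width=5, slack=8)
Line 4: ['pharmacy', 'year'] (min_width=13, slack=0)
Line 5: ['is', 'that', 'fox'] (min_width=11, slack=2)
Line 6: ['pencil'] (min_width=6, slack=7)
Line 7: ['standard', 'two'] (min_width=12, slack=1)
Line 8: ['mountain', 'bird'] (min_width=13, slack=0)
Line 9: ['brick'] (min_width=5, slack=8)

Answer: from banana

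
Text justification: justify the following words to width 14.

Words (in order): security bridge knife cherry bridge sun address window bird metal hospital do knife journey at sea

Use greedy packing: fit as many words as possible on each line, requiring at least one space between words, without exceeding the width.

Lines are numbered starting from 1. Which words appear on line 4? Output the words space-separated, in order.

Answer: sun address

Derivation:
Line 1: ['security'] (min_width=8, slack=6)
Line 2: ['bridge', 'knife'] (min_width=12, slack=2)
Line 3: ['cherry', 'bridge'] (min_width=13, slack=1)
Line 4: ['sun', 'address'] (min_width=11, slack=3)
Line 5: ['window', 'bird'] (min_width=11, slack=3)
Line 6: ['metal', 'hospital'] (min_width=14, slack=0)
Line 7: ['do', 'knife'] (min_width=8, slack=6)
Line 8: ['journey', 'at', 'sea'] (min_width=14, slack=0)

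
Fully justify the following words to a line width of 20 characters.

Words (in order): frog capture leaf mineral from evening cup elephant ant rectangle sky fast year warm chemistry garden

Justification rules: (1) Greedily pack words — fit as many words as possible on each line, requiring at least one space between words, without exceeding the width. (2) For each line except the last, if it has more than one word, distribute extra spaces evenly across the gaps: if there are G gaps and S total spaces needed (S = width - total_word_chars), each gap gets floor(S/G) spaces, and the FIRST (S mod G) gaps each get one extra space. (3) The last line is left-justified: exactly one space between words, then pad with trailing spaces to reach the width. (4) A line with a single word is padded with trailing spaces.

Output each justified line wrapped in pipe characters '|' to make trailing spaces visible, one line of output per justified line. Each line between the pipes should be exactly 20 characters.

Line 1: ['frog', 'capture', 'leaf'] (min_width=17, slack=3)
Line 2: ['mineral', 'from', 'evening'] (min_width=20, slack=0)
Line 3: ['cup', 'elephant', 'ant'] (min_width=16, slack=4)
Line 4: ['rectangle', 'sky', 'fast'] (min_width=18, slack=2)
Line 5: ['year', 'warm', 'chemistry'] (min_width=19, slack=1)
Line 6: ['garden'] (min_width=6, slack=14)

Answer: |frog   capture  leaf|
|mineral from evening|
|cup   elephant   ant|
|rectangle  sky  fast|
|year  warm chemistry|
|garden              |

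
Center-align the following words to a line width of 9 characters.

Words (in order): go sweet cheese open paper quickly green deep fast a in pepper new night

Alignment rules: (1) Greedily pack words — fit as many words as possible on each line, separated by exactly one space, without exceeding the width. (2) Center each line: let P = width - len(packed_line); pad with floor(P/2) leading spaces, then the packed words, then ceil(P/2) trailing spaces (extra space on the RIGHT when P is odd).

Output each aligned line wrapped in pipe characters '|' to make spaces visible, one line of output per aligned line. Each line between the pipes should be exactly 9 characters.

Line 1: ['go', 'sweet'] (min_width=8, slack=1)
Line 2: ['cheese'] (min_width=6, slack=3)
Line 3: ['open'] (min_width=4, slack=5)
Line 4: ['paper'] (min_width=5, slack=4)
Line 5: ['quickly'] (min_width=7, slack=2)
Line 6: ['green'] (min_width=5, slack=4)
Line 7: ['deep', 'fast'] (min_width=9, slack=0)
Line 8: ['a', 'in'] (min_width=4, slack=5)
Line 9: ['pepper'] (min_width=6, slack=3)
Line 10: ['new', 'night'] (min_width=9, slack=0)

Answer: |go sweet |
| cheese  |
|  open   |
|  paper  |
| quickly |
|  green  |
|deep fast|
|  a in   |
| pepper  |
|new night|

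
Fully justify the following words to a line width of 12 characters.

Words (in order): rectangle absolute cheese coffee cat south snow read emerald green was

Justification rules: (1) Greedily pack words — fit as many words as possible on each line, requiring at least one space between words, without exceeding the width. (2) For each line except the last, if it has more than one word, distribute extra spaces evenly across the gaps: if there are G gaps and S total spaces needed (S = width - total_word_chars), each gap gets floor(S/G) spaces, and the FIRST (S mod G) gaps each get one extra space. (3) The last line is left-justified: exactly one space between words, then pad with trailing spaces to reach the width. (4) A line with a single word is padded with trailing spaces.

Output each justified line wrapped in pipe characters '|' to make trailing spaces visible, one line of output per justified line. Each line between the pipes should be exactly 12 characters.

Answer: |rectangle   |
|absolute    |
|cheese      |
|coffee   cat|
|south   snow|
|read emerald|
|green was   |

Derivation:
Line 1: ['rectangle'] (min_width=9, slack=3)
Line 2: ['absolute'] (min_width=8, slack=4)
Line 3: ['cheese'] (min_width=6, slack=6)
Line 4: ['coffee', 'cat'] (min_width=10, slack=2)
Line 5: ['south', 'snow'] (min_width=10, slack=2)
Line 6: ['read', 'emerald'] (min_width=12, slack=0)
Line 7: ['green', 'was'] (min_width=9, slack=3)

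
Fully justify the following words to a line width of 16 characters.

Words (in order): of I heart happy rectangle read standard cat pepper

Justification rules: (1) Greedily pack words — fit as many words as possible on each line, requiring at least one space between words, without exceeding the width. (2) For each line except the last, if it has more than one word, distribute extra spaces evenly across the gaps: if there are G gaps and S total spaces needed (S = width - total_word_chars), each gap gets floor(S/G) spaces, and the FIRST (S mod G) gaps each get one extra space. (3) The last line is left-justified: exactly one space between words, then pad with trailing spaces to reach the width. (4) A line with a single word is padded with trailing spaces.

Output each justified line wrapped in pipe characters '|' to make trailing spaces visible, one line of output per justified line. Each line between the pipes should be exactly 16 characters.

Answer: |of I heart happy|
|rectangle   read|
|standard     cat|
|pepper          |

Derivation:
Line 1: ['of', 'I', 'heart', 'happy'] (min_width=16, slack=0)
Line 2: ['rectangle', 'read'] (min_width=14, slack=2)
Line 3: ['standard', 'cat'] (min_width=12, slack=4)
Line 4: ['pepper'] (min_width=6, slack=10)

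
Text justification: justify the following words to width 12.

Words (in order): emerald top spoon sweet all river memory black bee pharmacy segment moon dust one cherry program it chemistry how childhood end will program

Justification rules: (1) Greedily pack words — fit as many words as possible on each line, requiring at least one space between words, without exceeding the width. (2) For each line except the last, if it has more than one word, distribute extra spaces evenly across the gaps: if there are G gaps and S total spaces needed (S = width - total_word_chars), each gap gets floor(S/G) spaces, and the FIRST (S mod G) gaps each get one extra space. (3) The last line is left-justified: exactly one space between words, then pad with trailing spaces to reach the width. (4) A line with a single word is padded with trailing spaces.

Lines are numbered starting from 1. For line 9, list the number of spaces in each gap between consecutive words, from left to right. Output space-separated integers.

Answer: 3

Derivation:
Line 1: ['emerald', 'top'] (min_width=11, slack=1)
Line 2: ['spoon', 'sweet'] (min_width=11, slack=1)
Line 3: ['all', 'river'] (min_width=9, slack=3)
Line 4: ['memory', 'black'] (min_width=12, slack=0)
Line 5: ['bee', 'pharmacy'] (min_width=12, slack=0)
Line 6: ['segment', 'moon'] (min_width=12, slack=0)
Line 7: ['dust', 'one'] (min_width=8, slack=4)
Line 8: ['cherry'] (min_width=6, slack=6)
Line 9: ['program', 'it'] (min_width=10, slack=2)
Line 10: ['chemistry'] (min_width=9, slack=3)
Line 11: ['how'] (min_width=3, slack=9)
Line 12: ['childhood'] (min_width=9, slack=3)
Line 13: ['end', 'will'] (min_width=8, slack=4)
Line 14: ['program'] (min_width=7, slack=5)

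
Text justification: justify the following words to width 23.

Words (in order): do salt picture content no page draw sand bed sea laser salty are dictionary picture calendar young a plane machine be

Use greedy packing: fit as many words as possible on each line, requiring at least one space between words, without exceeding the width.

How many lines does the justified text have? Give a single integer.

Answer: 6

Derivation:
Line 1: ['do', 'salt', 'picture', 'content'] (min_width=23, slack=0)
Line 2: ['no', 'page', 'draw', 'sand', 'bed'] (min_width=21, slack=2)
Line 3: ['sea', 'laser', 'salty', 'are'] (min_width=19, slack=4)
Line 4: ['dictionary', 'picture'] (min_width=18, slack=5)
Line 5: ['calendar', 'young', 'a', 'plane'] (min_width=22, slack=1)
Line 6: ['machine', 'be'] (min_width=10, slack=13)
Total lines: 6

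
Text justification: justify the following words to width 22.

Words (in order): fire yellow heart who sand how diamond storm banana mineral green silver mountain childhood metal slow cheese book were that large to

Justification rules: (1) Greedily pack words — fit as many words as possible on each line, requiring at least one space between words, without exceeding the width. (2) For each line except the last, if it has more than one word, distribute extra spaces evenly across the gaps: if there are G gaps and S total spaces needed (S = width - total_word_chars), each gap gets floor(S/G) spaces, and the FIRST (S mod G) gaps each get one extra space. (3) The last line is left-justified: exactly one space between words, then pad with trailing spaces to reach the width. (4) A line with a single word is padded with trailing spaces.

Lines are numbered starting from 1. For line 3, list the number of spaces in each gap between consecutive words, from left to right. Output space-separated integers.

Line 1: ['fire', 'yellow', 'heart', 'who'] (min_width=21, slack=1)
Line 2: ['sand', 'how', 'diamond', 'storm'] (min_width=22, slack=0)
Line 3: ['banana', 'mineral', 'green'] (min_width=20, slack=2)
Line 4: ['silver', 'mountain'] (min_width=15, slack=7)
Line 5: ['childhood', 'metal', 'slow'] (min_width=20, slack=2)
Line 6: ['cheese', 'book', 'were', 'that'] (min_width=21, slack=1)
Line 7: ['large', 'to'] (min_width=8, slack=14)

Answer: 2 2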